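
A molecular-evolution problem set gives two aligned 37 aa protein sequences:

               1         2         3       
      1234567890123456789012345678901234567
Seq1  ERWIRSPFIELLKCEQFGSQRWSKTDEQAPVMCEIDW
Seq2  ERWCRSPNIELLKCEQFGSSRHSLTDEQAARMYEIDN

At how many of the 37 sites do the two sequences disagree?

9

Mismatches occur at site 4 (I/C), site 8 (F/N), site 20 (Q/S), site 22 (W/H), site 24 (K/L), site 30 (P/A), site 31 (V/R), site 33 (C/Y), site 37 (W/N).
That gives 9 mismatches out of 37 aligned sites, so the Hamming distance is 9.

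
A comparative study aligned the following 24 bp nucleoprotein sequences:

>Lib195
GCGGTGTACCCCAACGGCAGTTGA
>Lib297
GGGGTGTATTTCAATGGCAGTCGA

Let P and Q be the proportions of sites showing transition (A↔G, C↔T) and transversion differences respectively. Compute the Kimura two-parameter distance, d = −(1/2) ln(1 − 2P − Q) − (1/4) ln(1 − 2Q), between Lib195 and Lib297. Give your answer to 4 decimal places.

Mismatches occur at site 2 (C/G, transversion), site 9 (C/T, transition), site 10 (C/T, transition), site 11 (C/T, transition), site 15 (C/T, transition), site 22 (T/C, transition).
Of the 6 differences, 5 transitions and 1 transversion over 24 sites: P = 5/24 = 0.208333, Q = 1/24 = 0.041667.
d = −0.5·ln(0.541667) − 0.25·ln(0.916666) = −0.5·(-0.613104) − 0.25·(-0.087012) = 0.3283.

0.3283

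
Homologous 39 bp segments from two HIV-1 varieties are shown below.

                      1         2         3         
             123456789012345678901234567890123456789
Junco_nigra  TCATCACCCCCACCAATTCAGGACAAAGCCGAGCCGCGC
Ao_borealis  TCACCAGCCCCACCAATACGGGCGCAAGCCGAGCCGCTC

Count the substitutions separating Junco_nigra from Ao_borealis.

8

Differing sites — 4:T/C; 7:C/G; 18:T/A; 20:A/G; 23:A/C; 24:C/G; 25:A/C; 38:G/T.
That gives 8 mismatches out of 39 aligned sites, so the Hamming distance is 8.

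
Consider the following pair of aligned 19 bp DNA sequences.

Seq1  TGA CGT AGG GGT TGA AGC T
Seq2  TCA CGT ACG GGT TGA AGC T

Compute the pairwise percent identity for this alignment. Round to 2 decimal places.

89.47%

Differing sites — 2:G/C; 8:G/C.
17 of the 19 sites match, so the percent identity is 17/19 × 100 = 89.47%.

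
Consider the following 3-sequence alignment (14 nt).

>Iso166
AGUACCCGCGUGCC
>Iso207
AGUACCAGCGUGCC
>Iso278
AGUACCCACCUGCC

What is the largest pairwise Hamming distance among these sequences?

3

Pairwise Hamming distances:
  Iso166 vs Iso207: 1
  Iso166 vs Iso278: 2
  Iso207 vs Iso278: 3
The largest is 3, between Iso207 and Iso278.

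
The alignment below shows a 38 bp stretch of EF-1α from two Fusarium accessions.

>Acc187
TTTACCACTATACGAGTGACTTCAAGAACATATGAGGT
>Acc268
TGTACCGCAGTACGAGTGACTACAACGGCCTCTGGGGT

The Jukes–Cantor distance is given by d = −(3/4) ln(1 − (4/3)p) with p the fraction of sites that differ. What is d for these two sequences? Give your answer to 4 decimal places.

Differing sites — 2:T/G; 7:A/G; 9:T/A; 10:A/G; 22:T/A; 26:G/C; 27:A/G; 28:A/G; 30:A/C; 32:A/C; 35:A/G.
p = 11/38 = 0.289474.
d = −0.75 · ln(1 − (4/3)·0.289474) = −0.75 · ln(0.614035) = −0.75 · (-0.487703) = 0.3658.

0.3658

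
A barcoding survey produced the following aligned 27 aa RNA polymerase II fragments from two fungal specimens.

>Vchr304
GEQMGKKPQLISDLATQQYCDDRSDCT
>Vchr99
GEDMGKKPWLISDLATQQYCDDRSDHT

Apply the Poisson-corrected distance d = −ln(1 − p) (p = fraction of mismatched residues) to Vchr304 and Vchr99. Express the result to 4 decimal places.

Mismatches occur at site 3 (Q/D), site 9 (Q/W), site 26 (C/H).
p = 3/27 = 0.111111.
d = −ln(1 − 0.111111) = −ln(0.888889) = 0.1178.

0.1178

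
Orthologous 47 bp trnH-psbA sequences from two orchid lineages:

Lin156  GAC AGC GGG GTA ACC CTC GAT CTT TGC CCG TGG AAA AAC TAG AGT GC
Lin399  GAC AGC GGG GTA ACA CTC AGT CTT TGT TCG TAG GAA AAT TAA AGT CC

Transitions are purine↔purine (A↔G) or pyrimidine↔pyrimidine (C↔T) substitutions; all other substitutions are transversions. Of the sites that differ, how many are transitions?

Differing sites — 15:C/A (Tv); 19:G/A (Ti); 20:A/G (Ti); 27:C/T (Ti); 28:C/T (Ti); 32:G/A (Ti); 34:A/G (Ti); 39:C/T (Ti); 42:G/A (Ti); 46:G/C (Tv).
Of the 10 differences, 8 transitions and 2 transversions, so the answer is 8.

8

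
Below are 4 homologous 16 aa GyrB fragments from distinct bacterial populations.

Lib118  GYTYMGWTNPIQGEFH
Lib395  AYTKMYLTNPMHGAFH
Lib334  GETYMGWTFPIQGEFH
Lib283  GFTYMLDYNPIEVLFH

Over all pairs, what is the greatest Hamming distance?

10

Pairwise Hamming distances:
  Lib118 vs Lib395: 7
  Lib118 vs Lib334: 2
  Lib118 vs Lib283: 7
  Lib395 vs Lib334: 9
  Lib395 vs Lib283: 10
  Lib334 vs Lib283: 8
The largest is 10, between Lib395 and Lib283.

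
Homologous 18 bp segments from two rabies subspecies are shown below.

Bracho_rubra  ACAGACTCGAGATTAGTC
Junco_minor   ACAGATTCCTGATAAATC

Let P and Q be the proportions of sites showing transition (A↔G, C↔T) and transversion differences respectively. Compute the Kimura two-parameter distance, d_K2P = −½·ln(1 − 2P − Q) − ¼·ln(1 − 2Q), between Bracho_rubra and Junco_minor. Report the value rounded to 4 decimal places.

0.3476

The sequences differ at positions 6 (C/T, transition), 9 (G/C, transversion), 10 (A/T, transversion), 14 (T/A, transversion), 16 (G/A, transition).
Of the 5 differences, 2 transitions and 3 transversions over 18 sites: P = 2/18 = 0.111111, Q = 3/18 = 0.166667.
d = −0.5·ln(0.611111) − 0.25·ln(0.666666) = −0.5·(-0.492477) − 0.25·(-0.405466) = 0.3476.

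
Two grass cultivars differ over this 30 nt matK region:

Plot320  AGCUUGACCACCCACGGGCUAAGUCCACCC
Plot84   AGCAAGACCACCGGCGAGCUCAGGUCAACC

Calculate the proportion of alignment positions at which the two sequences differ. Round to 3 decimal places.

Mismatches occur at site 4 (U→A), site 5 (U→A), site 13 (C→G), site 14 (A→G), site 17 (G→A), site 21 (A→C), site 24 (U→G), site 25 (C→U), site 28 (C→A).
There are 9 differences over 30 sites, so p = 9/30 = 0.300.

0.300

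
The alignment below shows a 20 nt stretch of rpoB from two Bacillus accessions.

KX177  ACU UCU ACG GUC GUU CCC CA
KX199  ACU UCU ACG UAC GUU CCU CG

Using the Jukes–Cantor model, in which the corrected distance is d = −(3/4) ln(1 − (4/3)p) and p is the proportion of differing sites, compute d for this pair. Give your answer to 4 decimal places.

Mismatches occur at site 10 (G/U), site 11 (U/A), site 18 (C/U), site 20 (A/G).
p = 4/20 = 0.200000.
d = −0.75 · ln(1 − (4/3)·0.200000) = −0.75 · ln(0.733333) = −0.75 · (-0.310155) = 0.2326.

0.2326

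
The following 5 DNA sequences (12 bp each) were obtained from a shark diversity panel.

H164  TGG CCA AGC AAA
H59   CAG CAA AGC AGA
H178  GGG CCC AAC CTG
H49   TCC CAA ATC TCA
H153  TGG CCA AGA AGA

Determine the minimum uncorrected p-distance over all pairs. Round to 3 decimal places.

0.167

Pairwise Hamming distances:
  H164 vs H59: 4
  H164 vs H178: 6
  H164 vs H49: 6
  H164 vs H153: 2
  H59 vs H178: 8
  H59 vs H49: 6
  H59 vs H153: 4
  H178 vs H49: 9
  H178 vs H153: 7
  H49 vs H153: 7
The smallest is 2 mismatches, between H164 and H153; p = 2/12 = 0.167.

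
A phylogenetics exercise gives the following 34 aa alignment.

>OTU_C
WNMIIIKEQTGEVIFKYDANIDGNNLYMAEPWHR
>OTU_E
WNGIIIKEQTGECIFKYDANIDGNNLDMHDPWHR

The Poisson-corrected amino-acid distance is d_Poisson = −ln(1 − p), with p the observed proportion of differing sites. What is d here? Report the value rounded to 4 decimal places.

0.1591

The sequences differ at positions 3 (M/G), 13 (V/C), 27 (Y/D), 29 (A/H), 30 (E/D).
p = 5/34 = 0.147059.
d = −ln(1 − 0.147059) = −ln(0.852941) = 0.1591.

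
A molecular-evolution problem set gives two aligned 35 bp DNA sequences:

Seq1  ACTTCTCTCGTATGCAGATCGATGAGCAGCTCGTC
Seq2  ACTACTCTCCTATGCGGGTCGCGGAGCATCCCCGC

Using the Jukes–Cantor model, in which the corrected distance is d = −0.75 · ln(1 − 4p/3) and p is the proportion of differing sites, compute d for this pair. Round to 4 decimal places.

Mismatches occur at site 4 (T→A), site 10 (G→C), site 16 (A→G), site 18 (A→G), site 22 (A→C), site 23 (T→G), site 29 (G→T), site 31 (T→C), site 33 (G→C), site 34 (T→G).
p = 10/35 = 0.285714.
d = −0.75 · ln(1 − (4/3)·0.285714) = −0.75 · ln(0.619048) = −0.75 · (-0.479572) = 0.3597.

0.3597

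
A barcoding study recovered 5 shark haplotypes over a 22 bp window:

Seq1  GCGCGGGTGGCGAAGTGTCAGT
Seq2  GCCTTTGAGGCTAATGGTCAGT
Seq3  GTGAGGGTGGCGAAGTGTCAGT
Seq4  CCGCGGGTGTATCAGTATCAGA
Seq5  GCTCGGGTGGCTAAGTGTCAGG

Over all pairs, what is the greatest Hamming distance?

Pairwise Hamming distances:
  Seq1 vs Seq2: 8
  Seq1 vs Seq3: 2
  Seq1 vs Seq4: 7
  Seq1 vs Seq5: 3
  Seq2 vs Seq3: 9
  Seq2 vs Seq4: 13
  Seq2 vs Seq5: 8
  Seq3 vs Seq4: 9
  Seq3 vs Seq5: 5
  Seq4 vs Seq5: 7
The largest is 13, between Seq2 and Seq4.

13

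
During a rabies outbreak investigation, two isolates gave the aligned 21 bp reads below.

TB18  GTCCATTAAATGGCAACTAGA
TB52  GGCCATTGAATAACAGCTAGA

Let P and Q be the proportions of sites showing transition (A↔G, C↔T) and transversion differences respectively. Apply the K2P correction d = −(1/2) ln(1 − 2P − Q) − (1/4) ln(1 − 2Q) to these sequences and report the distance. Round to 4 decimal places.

Differing sites — 2:T/G (Tv); 8:A/G (Ti); 12:G/A (Ti); 13:G/A (Ti); 16:A/G (Ti).
Of the 5 differences, 4 transitions and 1 transversion over 21 sites: P = 4/21 = 0.190476, Q = 1/21 = 0.047619.
d = −0.5·ln(0.571429) − 0.25·ln(0.904762) = −0.5·(-0.559615) − 0.25·(-0.100083) = 0.3048.

0.3048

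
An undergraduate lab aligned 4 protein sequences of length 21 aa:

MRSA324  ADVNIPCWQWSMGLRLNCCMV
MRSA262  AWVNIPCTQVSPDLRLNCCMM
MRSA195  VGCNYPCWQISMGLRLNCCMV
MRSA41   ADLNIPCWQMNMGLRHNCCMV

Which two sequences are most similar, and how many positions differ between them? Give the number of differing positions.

4

Pairwise Hamming distances:
  MRSA324 vs MRSA262: 6
  MRSA324 vs MRSA195: 5
  MRSA324 vs MRSA41: 4
  MRSA262 vs MRSA195: 9
  MRSA262 vs MRSA41: 9
  MRSA195 vs MRSA41: 7
The smallest is 4, between MRSA324 and MRSA41.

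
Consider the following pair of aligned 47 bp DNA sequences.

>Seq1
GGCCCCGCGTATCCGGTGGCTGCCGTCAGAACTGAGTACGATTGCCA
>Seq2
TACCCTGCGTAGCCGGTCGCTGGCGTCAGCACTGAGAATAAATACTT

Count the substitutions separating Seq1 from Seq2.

The sequences differ at positions 1 (G/T), 2 (G/A), 6 (C/T), 12 (T/G), 18 (G/C), 23 (C/G), 30 (A/C), 37 (T/A), 39 (C/T), 40 (G/A), 42 (T/A), 44 (G/A), 46 (C/T), 47 (A/T).
That gives 14 mismatches out of 47 aligned sites, so the Hamming distance is 14.

14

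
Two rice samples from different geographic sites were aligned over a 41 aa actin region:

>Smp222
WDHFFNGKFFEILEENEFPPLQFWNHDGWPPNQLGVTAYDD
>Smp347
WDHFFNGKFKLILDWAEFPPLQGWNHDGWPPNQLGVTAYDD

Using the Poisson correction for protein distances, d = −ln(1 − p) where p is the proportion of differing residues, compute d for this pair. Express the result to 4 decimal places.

Mismatches occur at site 10 (F↔K), site 11 (E↔L), site 14 (E↔D), site 15 (E↔W), site 16 (N↔A), site 23 (F↔G).
p = 6/41 = 0.146341.
d = −ln(1 − 0.146341) = −ln(0.853659) = 0.1582.

0.1582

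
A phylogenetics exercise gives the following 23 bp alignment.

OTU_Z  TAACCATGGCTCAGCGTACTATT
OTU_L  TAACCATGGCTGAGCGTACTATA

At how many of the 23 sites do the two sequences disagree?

Mismatches occur at site 12 (C↔G), site 23 (T↔A).
That gives 2 mismatches out of 23 aligned sites, so the Hamming distance is 2.

2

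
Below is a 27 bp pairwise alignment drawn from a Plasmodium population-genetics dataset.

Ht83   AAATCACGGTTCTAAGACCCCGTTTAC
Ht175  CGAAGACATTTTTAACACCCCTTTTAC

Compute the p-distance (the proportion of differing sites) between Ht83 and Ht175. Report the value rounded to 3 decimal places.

Differing sites — 1:A/C; 2:A/G; 4:T/A; 5:C/G; 8:G/A; 9:G/T; 12:C/T; 16:G/C; 22:G/T.
There are 9 differences over 27 sites, so p = 9/27 = 0.333.

0.333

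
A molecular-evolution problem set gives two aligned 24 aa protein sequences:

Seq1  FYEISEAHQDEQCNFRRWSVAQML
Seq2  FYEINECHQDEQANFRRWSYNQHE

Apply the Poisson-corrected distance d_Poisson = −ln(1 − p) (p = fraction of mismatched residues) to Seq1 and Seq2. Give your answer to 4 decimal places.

Differing sites — 5:S/N; 7:A/C; 13:C/A; 20:V/Y; 21:A/N; 23:M/H; 24:L/E.
p = 7/24 = 0.291667.
d = −ln(1 − 0.291667) = −ln(0.708333) = 0.3448.

0.3448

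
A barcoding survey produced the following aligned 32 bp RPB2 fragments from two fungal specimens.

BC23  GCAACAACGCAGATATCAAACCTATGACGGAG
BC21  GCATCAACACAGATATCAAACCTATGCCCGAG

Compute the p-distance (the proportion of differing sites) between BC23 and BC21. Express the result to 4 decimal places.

Mismatches occur at site 4 (A→T), site 9 (G→A), site 27 (A→C), site 29 (G→C).
There are 4 differences over 32 sites, so p = 4/32 = 0.1250.

0.1250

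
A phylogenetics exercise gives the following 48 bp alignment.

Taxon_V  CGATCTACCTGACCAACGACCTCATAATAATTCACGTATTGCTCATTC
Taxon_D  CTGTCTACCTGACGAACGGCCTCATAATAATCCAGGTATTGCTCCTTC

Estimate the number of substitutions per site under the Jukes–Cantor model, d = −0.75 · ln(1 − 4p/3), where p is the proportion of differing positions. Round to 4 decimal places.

0.1622

The sequences differ at positions 2 (G/T), 3 (A/G), 14 (C/G), 19 (A/G), 32 (T/C), 35 (C/G), 45 (A/C).
p = 7/48 = 0.145833.
d = −0.75 · ln(1 − (4/3)·0.145833) = −0.75 · ln(0.805556) = −0.75 · (-0.216223) = 0.1622.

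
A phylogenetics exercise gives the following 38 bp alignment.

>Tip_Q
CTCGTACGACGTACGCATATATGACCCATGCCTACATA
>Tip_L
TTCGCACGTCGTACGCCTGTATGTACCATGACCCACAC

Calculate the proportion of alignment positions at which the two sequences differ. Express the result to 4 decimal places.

Differing sites — 1:C/T; 5:T/C; 9:A/T; 17:A/C; 19:A/G; 24:A/T; 25:C/A; 31:C/A; 33:T/C; 34:A/C; 35:C/A; 36:A/C; 37:T/A; 38:A/C.
There are 14 differences over 38 sites, so p = 14/38 = 0.3684.

0.3684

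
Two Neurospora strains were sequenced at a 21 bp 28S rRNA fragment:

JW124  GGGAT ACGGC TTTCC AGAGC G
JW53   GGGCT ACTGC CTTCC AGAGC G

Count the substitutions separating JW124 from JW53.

Differing sites — 4:A/C; 8:G/T; 11:T/C.
That gives 3 mismatches out of 21 aligned sites, so the Hamming distance is 3.

3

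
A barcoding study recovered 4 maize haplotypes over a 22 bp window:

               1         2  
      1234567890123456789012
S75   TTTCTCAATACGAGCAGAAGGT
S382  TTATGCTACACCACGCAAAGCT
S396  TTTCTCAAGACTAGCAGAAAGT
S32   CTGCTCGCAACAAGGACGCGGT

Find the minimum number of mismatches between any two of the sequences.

3

Pairwise Hamming distances:
  S75 vs S382: 11
  S75 vs S396: 3
  S75 vs S32: 10
  S382 vs S396: 12
  S382 vs S32: 14
  S396 vs S32: 11
The smallest is 3, between S75 and S396.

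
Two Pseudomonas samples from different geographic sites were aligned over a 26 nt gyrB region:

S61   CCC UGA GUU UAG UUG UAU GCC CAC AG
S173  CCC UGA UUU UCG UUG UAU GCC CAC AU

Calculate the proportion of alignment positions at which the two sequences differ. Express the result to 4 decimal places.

Differing sites — 7:G/U; 11:A/C; 26:G/U.
There are 3 differences over 26 sites, so p = 3/26 = 0.1154.

0.1154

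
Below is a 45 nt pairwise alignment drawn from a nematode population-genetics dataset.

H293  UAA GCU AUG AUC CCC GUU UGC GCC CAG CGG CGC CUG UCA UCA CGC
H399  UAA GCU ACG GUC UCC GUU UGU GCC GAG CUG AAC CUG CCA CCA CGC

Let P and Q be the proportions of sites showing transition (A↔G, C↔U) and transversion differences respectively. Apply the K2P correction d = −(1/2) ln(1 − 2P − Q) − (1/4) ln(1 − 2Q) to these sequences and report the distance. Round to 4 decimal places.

0.2730

Differing sites — 8:U/C (Ti); 10:A/G (Ti); 13:C/U (Ti); 21:C/U (Ti); 25:C/G (Tv); 29:G/U (Tv); 31:C/A (Tv); 32:G/A (Ti); 37:U/C (Ti); 40:U/C (Ti).
Of the 10 differences, 7 transitions and 3 transversions over 45 sites: P = 7/45 = 0.155556, Q = 3/45 = 0.066667.
d = −0.5·ln(0.622221) − 0.25·ln(0.866666) = −0.5·(-0.474460) − 0.25·(-0.143102) = 0.2730.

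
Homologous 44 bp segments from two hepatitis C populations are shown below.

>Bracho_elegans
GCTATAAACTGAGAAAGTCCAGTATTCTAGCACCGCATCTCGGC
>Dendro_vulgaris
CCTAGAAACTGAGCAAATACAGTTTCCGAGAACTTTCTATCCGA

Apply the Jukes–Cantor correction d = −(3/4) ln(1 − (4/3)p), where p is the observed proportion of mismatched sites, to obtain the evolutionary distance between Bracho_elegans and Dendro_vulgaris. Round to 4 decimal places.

0.4975

Differing sites — 1:G/C; 5:T/G; 14:A/C; 17:G/A; 19:C/A; 24:A/T; 26:T/C; 28:T/G; 31:C/A; 34:C/T; 35:G/T; 36:C/T; 37:A/C; 39:C/A; 42:G/C; 44:C/A.
p = 16/44 = 0.363636.
d = −0.75 · ln(1 − (4/3)·0.363636) = −0.75 · ln(0.515152) = −0.75 · (-0.663293) = 0.4975.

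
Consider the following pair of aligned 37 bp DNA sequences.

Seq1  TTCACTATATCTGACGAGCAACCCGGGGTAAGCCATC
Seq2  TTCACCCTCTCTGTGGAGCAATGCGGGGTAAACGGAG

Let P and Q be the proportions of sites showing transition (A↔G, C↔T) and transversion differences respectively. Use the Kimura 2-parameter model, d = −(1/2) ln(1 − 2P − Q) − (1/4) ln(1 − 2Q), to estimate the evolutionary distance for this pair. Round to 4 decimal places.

The sequences differ at positions 6 (T/C, transition), 7 (A/C, transversion), 9 (A/C, transversion), 14 (A/T, transversion), 15 (C/G, transversion), 22 (C/T, transition), 23 (C/G, transversion), 32 (G/A, transition), 34 (C/G, transversion), 35 (A/G, transition), 36 (T/A, transversion), 37 (C/G, transversion).
Of the 12 differences, 4 transitions and 8 transversions over 37 sites: P = 4/37 = 0.108108, Q = 8/37 = 0.216216.
d = −0.5·ln(0.567568) − 0.25·ln(0.567568) = −0.5·(-0.566395) − 0.25·(-0.566395) = 0.4248.

0.4248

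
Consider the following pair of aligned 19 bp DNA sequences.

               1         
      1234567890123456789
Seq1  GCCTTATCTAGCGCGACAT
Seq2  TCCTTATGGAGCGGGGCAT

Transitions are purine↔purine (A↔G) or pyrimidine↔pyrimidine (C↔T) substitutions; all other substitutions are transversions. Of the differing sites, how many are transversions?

The sequences differ at positions 1 (G/T, transversion), 8 (C/G, transversion), 9 (T/G, transversion), 14 (C/G, transversion), 16 (A/G, transition).
Of the 5 differences, 1 transition and 4 transversions, so the answer is 4.

4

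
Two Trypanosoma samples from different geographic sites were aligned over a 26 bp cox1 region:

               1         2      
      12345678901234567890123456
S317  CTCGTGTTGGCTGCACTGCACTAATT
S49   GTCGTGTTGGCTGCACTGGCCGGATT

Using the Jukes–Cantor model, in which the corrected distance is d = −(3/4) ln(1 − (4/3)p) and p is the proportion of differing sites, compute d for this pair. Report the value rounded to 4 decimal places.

0.2222

The sequences differ at positions 1 (C/G), 19 (C/G), 20 (A/C), 22 (T/G), 23 (A/G).
p = 5/26 = 0.192308.
d = −0.75 · ln(1 − (4/3)·0.192308) = −0.75 · ln(0.743589) = −0.75 · (-0.296267) = 0.2222.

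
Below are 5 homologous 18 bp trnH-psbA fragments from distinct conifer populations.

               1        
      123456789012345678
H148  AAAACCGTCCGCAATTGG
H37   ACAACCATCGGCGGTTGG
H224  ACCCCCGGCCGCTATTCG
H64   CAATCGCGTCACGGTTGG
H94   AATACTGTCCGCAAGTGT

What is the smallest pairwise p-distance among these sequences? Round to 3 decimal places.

0.222

Pairwise Hamming distances:
  H148 vs H37: 5
  H148 vs H224: 6
  H148 vs H64: 9
  H148 vs H94: 4
  H37 vs H224: 8
  H37 vs H64: 9
  H37 vs H94: 9
  H224 vs H64: 11
  H224 vs H94: 9
  H64 vs H94: 12
The smallest is 4 mismatches, between H148 and H94; p = 4/18 = 0.222.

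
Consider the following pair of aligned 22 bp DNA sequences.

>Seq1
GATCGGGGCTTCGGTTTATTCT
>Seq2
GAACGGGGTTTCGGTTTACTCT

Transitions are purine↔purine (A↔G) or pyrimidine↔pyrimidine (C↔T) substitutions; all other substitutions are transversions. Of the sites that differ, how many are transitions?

The sequences differ at positions 3 (T/A, transversion), 9 (C/T, transition), 19 (T/C, transition).
Of the 3 differences, 2 transitions and 1 transversion, so the answer is 2.

2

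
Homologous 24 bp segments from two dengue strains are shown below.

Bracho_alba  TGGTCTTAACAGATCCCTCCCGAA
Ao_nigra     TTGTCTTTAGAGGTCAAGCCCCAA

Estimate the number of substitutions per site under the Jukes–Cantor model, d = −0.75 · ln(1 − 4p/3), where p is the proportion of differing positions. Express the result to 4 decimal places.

0.4408

The sequences differ at positions 2 (G/T), 8 (A/T), 10 (C/G), 13 (A/G), 16 (C/A), 17 (C/A), 18 (T/G), 22 (G/C).
p = 8/24 = 0.333333.
d = −0.75 · ln(1 − (4/3)·0.333333) = −0.75 · ln(0.555556) = −0.75 · (-0.587786) = 0.4408.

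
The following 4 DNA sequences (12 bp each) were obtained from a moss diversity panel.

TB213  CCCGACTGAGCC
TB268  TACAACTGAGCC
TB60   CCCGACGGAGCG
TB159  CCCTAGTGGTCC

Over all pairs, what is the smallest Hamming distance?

2

Pairwise Hamming distances:
  TB213 vs TB268: 3
  TB213 vs TB60: 2
  TB213 vs TB159: 4
  TB268 vs TB60: 5
  TB268 vs TB159: 6
  TB60 vs TB159: 6
The smallest is 2, between TB213 and TB60.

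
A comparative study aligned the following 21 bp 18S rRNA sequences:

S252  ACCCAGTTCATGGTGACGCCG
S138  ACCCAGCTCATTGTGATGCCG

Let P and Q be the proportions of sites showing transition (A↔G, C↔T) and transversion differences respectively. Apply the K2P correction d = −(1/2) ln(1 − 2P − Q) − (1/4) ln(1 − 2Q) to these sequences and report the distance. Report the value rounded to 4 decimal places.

0.1610

Differing sites — 7:T/C (Ti); 12:G/T (Tv); 17:C/T (Ti).
Of the 3 differences, 2 transitions and 1 transversion over 21 sites: P = 2/21 = 0.095238, Q = 1/21 = 0.047619.
d = −0.5·ln(0.761905) − 0.25·ln(0.904762) = −0.5·(-0.271933) − 0.25·(-0.100083) = 0.1610.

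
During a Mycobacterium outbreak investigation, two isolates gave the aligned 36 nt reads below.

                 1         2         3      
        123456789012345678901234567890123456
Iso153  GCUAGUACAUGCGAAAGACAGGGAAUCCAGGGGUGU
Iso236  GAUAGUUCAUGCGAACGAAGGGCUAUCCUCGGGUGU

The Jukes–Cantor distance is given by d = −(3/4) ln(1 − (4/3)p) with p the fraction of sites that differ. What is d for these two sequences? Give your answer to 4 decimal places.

0.3041

Differing sites — 2:C/A; 7:A/U; 16:A/C; 19:C/A; 20:A/G; 23:G/C; 24:A/U; 29:A/U; 30:G/C.
p = 9/36 = 0.250000.
d = −0.75 · ln(1 − (4/3)·0.250000) = −0.75 · ln(0.666667) = −0.75 · (-0.405465) = 0.3041.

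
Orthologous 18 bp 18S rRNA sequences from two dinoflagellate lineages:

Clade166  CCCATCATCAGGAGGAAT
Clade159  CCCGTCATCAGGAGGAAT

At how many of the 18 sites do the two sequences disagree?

1

Differing sites — 4:A/G.
That gives 1 mismatch out of 18 aligned sites, so the Hamming distance is 1.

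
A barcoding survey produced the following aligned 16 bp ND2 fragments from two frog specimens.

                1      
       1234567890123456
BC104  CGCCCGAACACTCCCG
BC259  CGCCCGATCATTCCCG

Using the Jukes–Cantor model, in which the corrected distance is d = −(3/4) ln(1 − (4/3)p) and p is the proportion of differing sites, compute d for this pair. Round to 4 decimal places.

The sequences differ at positions 8 (A/T), 11 (C/T).
p = 2/16 = 0.125000.
d = −0.75 · ln(1 − (4/3)·0.125000) = −0.75 · ln(0.833333) = −0.75 · (-0.182322) = 0.1367.

0.1367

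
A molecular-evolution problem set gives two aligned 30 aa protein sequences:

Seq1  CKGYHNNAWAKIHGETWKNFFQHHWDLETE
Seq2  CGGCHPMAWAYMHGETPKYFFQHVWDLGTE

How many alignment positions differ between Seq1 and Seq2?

10

Mismatches occur at site 2 (K/G), site 4 (Y/C), site 6 (N/P), site 7 (N/M), site 11 (K/Y), site 12 (I/M), site 17 (W/P), site 19 (N/Y), site 24 (H/V), site 28 (E/G).
That gives 10 mismatches out of 30 aligned sites, so the Hamming distance is 10.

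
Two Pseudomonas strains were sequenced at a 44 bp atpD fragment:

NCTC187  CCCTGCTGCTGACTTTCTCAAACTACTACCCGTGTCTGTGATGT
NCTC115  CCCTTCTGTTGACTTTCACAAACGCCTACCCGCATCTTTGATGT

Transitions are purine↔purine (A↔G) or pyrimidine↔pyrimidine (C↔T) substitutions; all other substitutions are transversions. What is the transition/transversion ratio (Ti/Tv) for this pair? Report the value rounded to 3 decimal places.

0.600

The sequences differ at positions 5 (G/T, transversion), 9 (C/T, transition), 18 (T/A, transversion), 24 (T/G, transversion), 25 (A/C, transversion), 33 (T/C, transition), 34 (G/A, transition), 38 (G/T, transversion).
Of the 8 differences, 3 transitions and 5 transversions, so Ti/Tv = 3/5 = 0.600.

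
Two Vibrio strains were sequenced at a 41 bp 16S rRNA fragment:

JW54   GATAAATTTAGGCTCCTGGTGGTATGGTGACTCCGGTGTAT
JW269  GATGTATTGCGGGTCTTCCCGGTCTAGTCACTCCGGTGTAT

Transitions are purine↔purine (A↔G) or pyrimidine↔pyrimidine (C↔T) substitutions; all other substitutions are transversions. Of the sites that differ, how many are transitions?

Mismatches occur at site 4 (A→G, transition), site 5 (A→T, transversion), site 9 (T→G, transversion), site 10 (A→C, transversion), site 13 (C→G, transversion), site 16 (C→T, transition), site 18 (G→C, transversion), site 19 (G→C, transversion), site 20 (T→C, transition), site 24 (A→C, transversion), site 26 (G→A, transition), site 29 (G→C, transversion).
Of the 12 differences, 4 transitions and 8 transversions, so the answer is 4.

4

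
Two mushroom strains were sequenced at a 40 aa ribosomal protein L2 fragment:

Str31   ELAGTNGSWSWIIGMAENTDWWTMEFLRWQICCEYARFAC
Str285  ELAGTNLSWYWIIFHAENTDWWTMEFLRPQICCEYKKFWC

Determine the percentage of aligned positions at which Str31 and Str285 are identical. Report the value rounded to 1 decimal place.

80.0%

Mismatches occur at site 7 (G/L), site 10 (S/Y), site 14 (G/F), site 15 (M/H), site 29 (W/P), site 36 (A/K), site 37 (R/K), site 39 (A/W).
32 of the 40 sites match, so the percent identity is 32/40 × 100 = 80.0%.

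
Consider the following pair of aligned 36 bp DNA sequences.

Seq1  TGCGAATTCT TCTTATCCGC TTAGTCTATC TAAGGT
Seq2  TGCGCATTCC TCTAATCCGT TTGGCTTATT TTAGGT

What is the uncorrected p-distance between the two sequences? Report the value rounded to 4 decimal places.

Differing sites — 5:A/C; 10:T/C; 14:T/A; 20:C/T; 23:A/G; 25:T/C; 26:C/T; 30:C/T; 32:A/T.
There are 9 differences over 36 sites, so p = 9/36 = 0.2500.

0.2500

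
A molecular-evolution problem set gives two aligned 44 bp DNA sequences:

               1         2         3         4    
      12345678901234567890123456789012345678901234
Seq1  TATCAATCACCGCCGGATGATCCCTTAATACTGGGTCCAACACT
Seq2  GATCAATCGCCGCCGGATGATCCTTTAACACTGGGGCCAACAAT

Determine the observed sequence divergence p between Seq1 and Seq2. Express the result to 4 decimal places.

Differing sites — 1:T/G; 9:A/G; 24:C/T; 29:T/C; 36:T/G; 43:C/A.
There are 6 differences over 44 sites, so p = 6/44 = 0.1364.

0.1364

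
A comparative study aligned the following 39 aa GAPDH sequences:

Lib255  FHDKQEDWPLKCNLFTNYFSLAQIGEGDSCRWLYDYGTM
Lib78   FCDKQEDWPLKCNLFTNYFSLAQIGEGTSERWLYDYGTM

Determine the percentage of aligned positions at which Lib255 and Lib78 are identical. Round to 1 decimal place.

92.3%

The sequences differ at positions 2 (H/C), 28 (D/T), 30 (C/E).
36 of the 39 sites match, so the percent identity is 36/39 × 100 = 92.3%.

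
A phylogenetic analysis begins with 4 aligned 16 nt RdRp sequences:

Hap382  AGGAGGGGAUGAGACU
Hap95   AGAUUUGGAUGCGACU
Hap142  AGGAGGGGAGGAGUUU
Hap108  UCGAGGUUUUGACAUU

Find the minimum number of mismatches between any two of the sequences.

Pairwise Hamming distances:
  Hap382 vs Hap95: 5
  Hap382 vs Hap142: 3
  Hap382 vs Hap108: 7
  Hap95 vs Hap142: 8
  Hap95 vs Hap108: 12
  Hap142 vs Hap108: 8
The smallest is 3, between Hap382 and Hap142.

3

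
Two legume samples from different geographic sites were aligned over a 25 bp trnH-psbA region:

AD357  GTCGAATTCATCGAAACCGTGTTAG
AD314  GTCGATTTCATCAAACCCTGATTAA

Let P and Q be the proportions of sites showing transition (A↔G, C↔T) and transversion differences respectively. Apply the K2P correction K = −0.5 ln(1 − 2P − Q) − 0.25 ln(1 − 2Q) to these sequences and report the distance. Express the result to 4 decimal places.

The sequences differ at positions 6 (A/T, transversion), 13 (G/A, transition), 16 (A/C, transversion), 19 (G/T, transversion), 20 (T/G, transversion), 21 (G/A, transition), 25 (G/A, transition).
Of the 7 differences, 3 transitions and 4 transversions over 25 sites: P = 3/25 = 0.120000, Q = 4/25 = 0.160000.
d = −0.5·ln(0.600000) − 0.25·ln(0.680000) = −0.5·(-0.510826) − 0.25·(-0.385662) = 0.3518.

0.3518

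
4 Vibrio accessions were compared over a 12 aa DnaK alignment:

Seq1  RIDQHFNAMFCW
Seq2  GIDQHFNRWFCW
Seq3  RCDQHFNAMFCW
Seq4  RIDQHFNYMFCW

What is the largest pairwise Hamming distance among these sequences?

Pairwise Hamming distances:
  Seq1 vs Seq2: 3
  Seq1 vs Seq3: 1
  Seq1 vs Seq4: 1
  Seq2 vs Seq3: 4
  Seq2 vs Seq4: 3
  Seq3 vs Seq4: 2
The largest is 4, between Seq2 and Seq3.

4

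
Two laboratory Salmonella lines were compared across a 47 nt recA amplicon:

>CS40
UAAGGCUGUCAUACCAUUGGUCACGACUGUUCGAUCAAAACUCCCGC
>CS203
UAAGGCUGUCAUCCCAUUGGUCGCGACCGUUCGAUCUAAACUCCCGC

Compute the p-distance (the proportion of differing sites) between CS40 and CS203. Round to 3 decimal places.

0.085

The sequences differ at positions 13 (A/C), 23 (A/G), 28 (U/C), 37 (A/U).
There are 4 differences over 47 sites, so p = 4/47 = 0.085.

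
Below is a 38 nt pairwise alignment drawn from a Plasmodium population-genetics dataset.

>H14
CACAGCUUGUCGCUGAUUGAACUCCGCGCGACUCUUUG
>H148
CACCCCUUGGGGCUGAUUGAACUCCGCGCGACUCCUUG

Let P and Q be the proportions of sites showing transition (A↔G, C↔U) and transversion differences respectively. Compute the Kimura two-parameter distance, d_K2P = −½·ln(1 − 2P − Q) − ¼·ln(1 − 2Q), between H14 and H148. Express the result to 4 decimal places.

0.1450

Mismatches occur at site 4 (A→C, transversion), site 5 (G→C, transversion), site 10 (U→G, transversion), site 11 (C→G, transversion), site 35 (U→C, transition).
Of the 5 differences, 1 transition and 4 transversions over 38 sites: P = 1/38 = 0.026316, Q = 4/38 = 0.105263.
d = −0.5·ln(0.842105) − 0.25·ln(0.789474) = −0.5·(-0.171851) − 0.25·(-0.236388) = 0.1450.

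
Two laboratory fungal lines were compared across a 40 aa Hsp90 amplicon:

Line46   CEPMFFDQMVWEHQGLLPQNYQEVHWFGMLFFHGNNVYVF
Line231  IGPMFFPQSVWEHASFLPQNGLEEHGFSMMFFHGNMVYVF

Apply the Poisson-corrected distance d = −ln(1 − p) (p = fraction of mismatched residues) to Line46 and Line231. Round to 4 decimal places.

Differing sites — 1:C/I; 2:E/G; 7:D/P; 9:M/S; 14:Q/A; 15:G/S; 16:L/F; 21:Y/G; 22:Q/L; 24:V/E; 26:W/G; 28:G/S; 30:L/M; 36:N/M.
p = 14/40 = 0.350000.
d = −ln(1 − 0.350000) = −ln(0.650000) = 0.4308.

0.4308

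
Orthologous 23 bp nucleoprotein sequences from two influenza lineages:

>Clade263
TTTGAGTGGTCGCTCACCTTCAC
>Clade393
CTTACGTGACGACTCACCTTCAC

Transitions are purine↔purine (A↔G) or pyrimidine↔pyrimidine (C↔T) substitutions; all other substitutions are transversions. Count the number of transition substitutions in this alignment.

Differing sites — 1:T/C (Ti); 4:G/A (Ti); 5:A/C (Tv); 9:G/A (Ti); 10:T/C (Ti); 11:C/G (Tv); 12:G/A (Ti).
Of the 7 differences, 5 transitions and 2 transversions, so the answer is 5.

5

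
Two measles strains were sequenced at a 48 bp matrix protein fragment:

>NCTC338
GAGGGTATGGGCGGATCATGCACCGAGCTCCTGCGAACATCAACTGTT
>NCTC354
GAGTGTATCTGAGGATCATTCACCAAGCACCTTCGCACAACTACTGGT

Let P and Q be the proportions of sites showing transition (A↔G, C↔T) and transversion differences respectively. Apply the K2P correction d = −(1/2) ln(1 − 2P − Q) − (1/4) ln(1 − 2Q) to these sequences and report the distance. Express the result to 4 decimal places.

0.3112

Mismatches occur at site 4 (G↔T, transversion), site 9 (G↔C, transversion), site 10 (G↔T, transversion), site 12 (C↔A, transversion), site 20 (G↔T, transversion), site 25 (G↔A, transition), site 29 (T↔A, transversion), site 33 (G↔T, transversion), site 36 (A↔C, transversion), site 40 (T↔A, transversion), site 42 (A↔T, transversion), site 47 (T↔G, transversion).
Of the 12 differences, 1 transition and 11 transversions over 48 sites: P = 1/48 = 0.020833, Q = 11/48 = 0.229167.
d = −0.5·ln(0.729167) − 0.25·ln(0.541666) = −0.5·(-0.315852) − 0.25·(-0.613106) = 0.3112.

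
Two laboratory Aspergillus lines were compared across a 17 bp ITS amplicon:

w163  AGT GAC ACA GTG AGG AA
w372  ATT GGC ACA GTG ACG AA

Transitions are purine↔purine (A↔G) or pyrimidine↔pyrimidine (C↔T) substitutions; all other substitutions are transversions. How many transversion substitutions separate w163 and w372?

Differing sites — 2:G/T (Tv); 5:A/G (Ti); 14:G/C (Tv).
Of the 3 differences, 1 transition and 2 transversions, so the answer is 2.

2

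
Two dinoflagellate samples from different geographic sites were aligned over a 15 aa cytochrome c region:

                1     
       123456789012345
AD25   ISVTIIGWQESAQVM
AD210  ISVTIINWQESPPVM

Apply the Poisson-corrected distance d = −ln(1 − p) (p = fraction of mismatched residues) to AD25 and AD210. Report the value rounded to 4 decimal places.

0.2231

Mismatches occur at site 7 (G/N), site 12 (A/P), site 13 (Q/P).
p = 3/15 = 0.200000.
d = −ln(1 − 0.200000) = −ln(0.800000) = 0.2231.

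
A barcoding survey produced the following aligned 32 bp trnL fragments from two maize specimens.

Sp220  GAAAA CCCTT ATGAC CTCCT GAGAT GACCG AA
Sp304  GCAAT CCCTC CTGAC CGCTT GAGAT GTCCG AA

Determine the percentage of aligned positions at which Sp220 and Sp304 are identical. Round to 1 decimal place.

78.1%

Mismatches occur at site 2 (A↔C), site 5 (A↔T), site 10 (T↔C), site 11 (A↔C), site 17 (T↔G), site 19 (C↔T), site 27 (A↔T).
25 of the 32 sites match, so the percent identity is 25/32 × 100 = 78.1%.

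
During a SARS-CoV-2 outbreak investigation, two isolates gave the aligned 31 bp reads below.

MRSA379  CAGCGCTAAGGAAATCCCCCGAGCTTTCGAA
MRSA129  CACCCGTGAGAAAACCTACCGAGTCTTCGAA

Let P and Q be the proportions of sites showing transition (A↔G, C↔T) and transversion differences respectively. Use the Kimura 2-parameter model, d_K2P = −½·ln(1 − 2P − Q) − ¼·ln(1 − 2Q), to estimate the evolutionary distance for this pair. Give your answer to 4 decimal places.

0.4376

The sequences differ at positions 3 (G/C, transversion), 5 (G/C, transversion), 6 (C/G, transversion), 8 (A/G, transition), 11 (G/A, transition), 15 (T/C, transition), 17 (C/T, transition), 18 (C/A, transversion), 24 (C/T, transition), 25 (T/C, transition).
Of the 10 differences, 6 transitions and 4 transversions over 31 sites: P = 6/31 = 0.193548, Q = 4/31 = 0.129032.
d = −0.5·ln(0.483872) − 0.25·ln(0.741936) = −0.5·(-0.725935) − 0.25·(-0.298492) = 0.4376.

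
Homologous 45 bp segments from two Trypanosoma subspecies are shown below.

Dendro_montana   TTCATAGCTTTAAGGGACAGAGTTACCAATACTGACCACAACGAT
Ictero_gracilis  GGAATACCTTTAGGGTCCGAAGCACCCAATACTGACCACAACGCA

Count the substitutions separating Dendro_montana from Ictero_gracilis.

Mismatches occur at site 1 (T/G), site 2 (T/G), site 3 (C/A), site 7 (G/C), site 13 (A/G), site 16 (G/T), site 17 (A/C), site 19 (A/G), site 20 (G/A), site 23 (T/C), site 24 (T/A), site 25 (A/C), site 44 (A/C), site 45 (T/A).
That gives 14 mismatches out of 45 aligned sites, so the Hamming distance is 14.

14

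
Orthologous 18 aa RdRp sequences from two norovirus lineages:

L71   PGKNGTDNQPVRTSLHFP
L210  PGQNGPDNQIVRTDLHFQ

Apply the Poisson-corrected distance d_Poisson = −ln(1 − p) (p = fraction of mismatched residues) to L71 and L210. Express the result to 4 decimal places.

Mismatches occur at site 3 (K/Q), site 6 (T/P), site 10 (P/I), site 14 (S/D), site 18 (P/Q).
p = 5/18 = 0.277778.
d = −ln(1 − 0.277778) = −ln(0.722222) = 0.3254.

0.3254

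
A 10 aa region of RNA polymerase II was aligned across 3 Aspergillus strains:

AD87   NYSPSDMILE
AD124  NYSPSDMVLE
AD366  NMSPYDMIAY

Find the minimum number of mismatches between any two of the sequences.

Pairwise Hamming distances:
  AD87 vs AD124: 1
  AD87 vs AD366: 4
  AD124 vs AD366: 5
The smallest is 1, between AD87 and AD124.

1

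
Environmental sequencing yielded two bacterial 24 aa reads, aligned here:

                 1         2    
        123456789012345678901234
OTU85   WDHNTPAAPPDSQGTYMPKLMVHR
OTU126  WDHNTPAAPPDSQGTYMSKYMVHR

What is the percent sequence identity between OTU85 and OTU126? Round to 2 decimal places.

Differing sites — 18:P/S; 20:L/Y.
22 of the 24 sites match, so the percent identity is 22/24 × 100 = 91.67%.

91.67%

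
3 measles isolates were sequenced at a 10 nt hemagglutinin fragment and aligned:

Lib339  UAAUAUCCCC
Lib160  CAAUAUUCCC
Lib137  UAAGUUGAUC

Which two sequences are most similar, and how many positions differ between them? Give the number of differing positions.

2

Pairwise Hamming distances:
  Lib339 vs Lib160: 2
  Lib339 vs Lib137: 5
  Lib160 vs Lib137: 6
The smallest is 2, between Lib339 and Lib160.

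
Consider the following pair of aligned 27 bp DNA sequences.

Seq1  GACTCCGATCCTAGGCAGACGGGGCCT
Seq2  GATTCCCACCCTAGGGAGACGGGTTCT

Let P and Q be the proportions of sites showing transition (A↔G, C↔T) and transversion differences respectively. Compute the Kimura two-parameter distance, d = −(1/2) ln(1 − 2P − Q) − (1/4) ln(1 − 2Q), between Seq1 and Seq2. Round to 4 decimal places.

Mismatches occur at site 3 (C↔T, transition), site 7 (G↔C, transversion), site 9 (T↔C, transition), site 16 (C↔G, transversion), site 24 (G↔T, transversion), site 25 (C↔T, transition).
Of the 6 differences, 3 transitions and 3 transversions over 27 sites: P = 3/27 = 0.111111, Q = 3/27 = 0.111111.
d = −0.5·ln(0.666667) − 0.25·ln(0.777778) = −0.5·(-0.405465) − 0.25·(-0.251314) = 0.2656.

0.2656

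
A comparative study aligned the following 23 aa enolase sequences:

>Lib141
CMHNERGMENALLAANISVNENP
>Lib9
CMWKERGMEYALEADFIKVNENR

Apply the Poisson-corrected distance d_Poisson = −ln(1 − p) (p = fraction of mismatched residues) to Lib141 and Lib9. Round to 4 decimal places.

Differing sites — 3:H/W; 4:N/K; 10:N/Y; 13:L/E; 15:A/D; 16:N/F; 18:S/K; 23:P/R.
p = 8/23 = 0.347826.
d = −ln(1 − 0.347826) = −ln(0.652174) = 0.4274.

0.4274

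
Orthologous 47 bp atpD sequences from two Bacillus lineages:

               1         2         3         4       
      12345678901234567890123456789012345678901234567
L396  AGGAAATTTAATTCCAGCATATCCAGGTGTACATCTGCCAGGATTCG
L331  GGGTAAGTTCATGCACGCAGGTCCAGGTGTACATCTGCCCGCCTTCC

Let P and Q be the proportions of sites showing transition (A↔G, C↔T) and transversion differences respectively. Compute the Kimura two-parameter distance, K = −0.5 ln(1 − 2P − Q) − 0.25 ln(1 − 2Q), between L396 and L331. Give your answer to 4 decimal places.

Differing sites — 1:A/G (Ti); 4:A/T (Tv); 7:T/G (Tv); 10:A/C (Tv); 13:T/G (Tv); 15:C/A (Tv); 16:A/C (Tv); 20:T/G (Tv); 21:A/G (Ti); 40:A/C (Tv); 42:G/C (Tv); 43:A/C (Tv); 47:G/C (Tv).
Of the 13 differences, 2 transitions and 11 transversions over 47 sites: P = 2/47 = 0.042553, Q = 11/47 = 0.234043.
d = −0.5·ln(0.680851) − 0.25·ln(0.531914) = −0.5·(-0.384412) − 0.25·(-0.631273) = 0.3500.

0.3500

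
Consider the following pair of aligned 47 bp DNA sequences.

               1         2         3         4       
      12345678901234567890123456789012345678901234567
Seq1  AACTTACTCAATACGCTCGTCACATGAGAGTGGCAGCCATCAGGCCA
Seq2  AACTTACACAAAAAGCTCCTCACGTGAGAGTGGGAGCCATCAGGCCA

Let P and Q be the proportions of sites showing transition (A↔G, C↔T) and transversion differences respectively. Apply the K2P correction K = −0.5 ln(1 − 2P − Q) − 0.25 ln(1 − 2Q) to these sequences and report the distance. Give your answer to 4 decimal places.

0.1404

Mismatches occur at site 8 (T↔A, transversion), site 12 (T↔A, transversion), site 14 (C↔A, transversion), site 19 (G↔C, transversion), site 24 (A↔G, transition), site 34 (C↔G, transversion).
Of the 6 differences, 1 transition and 5 transversions over 47 sites: P = 1/47 = 0.021277, Q = 5/47 = 0.106383.
d = −0.5·ln(0.851063) − 0.25·ln(0.787234) = −0.5·(-0.161269) − 0.25·(-0.239230) = 0.1404.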